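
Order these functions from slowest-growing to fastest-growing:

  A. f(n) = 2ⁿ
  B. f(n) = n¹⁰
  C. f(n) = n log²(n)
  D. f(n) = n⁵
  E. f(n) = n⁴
C < E < D < B < A

Comparing growth rates:
C = n log²(n) is O(n log² n)
E = n⁴ is O(n⁴)
D = n⁵ is O(n⁵)
B = n¹⁰ is O(n¹⁰)
A = 2ⁿ is O(2ⁿ)

Therefore, the order from slowest to fastest is: C < E < D < B < A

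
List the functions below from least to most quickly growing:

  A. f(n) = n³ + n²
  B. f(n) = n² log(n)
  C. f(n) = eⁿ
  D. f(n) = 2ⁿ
B < A < D < C

Comparing growth rates:
B = n² log(n) is O(n² log n)
A = n³ + n² is O(n³)
D = 2ⁿ is O(2ⁿ)
C = eⁿ is O(eⁿ)

Therefore, the order from slowest to fastest is: B < A < D < C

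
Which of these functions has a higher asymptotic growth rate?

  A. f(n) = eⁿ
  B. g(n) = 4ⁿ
B

f(n) = eⁿ is O(eⁿ), while g(n) = 4ⁿ is O(4ⁿ).
Since O(4ⁿ) grows faster than O(eⁿ), g(n) dominates.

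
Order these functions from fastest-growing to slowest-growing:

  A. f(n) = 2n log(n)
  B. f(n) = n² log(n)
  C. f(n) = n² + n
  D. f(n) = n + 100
B > C > A > D

Comparing growth rates:
B = n² log(n) is O(n² log n)
C = n² + n is O(n²)
A = 2n log(n) is O(n log n)
D = n + 100 is O(n)

Therefore, the order from fastest to slowest is: B > C > A > D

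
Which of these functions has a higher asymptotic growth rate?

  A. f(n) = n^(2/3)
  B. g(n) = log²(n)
A

f(n) = n^(2/3) is O(n^(2/3)), while g(n) = log²(n) is O(log² n).
Since O(n^(2/3)) grows faster than O(log² n), f(n) dominates.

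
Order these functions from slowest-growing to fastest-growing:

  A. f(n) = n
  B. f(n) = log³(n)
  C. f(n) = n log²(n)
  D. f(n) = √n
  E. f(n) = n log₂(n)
B < D < A < E < C

Comparing growth rates:
B = log³(n) is O(log³ n)
D = √n is O(√n)
A = n is O(n)
E = n log₂(n) is O(n log n)
C = n log²(n) is O(n log² n)

Therefore, the order from slowest to fastest is: B < D < A < E < C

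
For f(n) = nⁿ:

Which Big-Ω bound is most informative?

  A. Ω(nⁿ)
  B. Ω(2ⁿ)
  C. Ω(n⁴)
A

f(n) = nⁿ is Ω(nⁿ).
All listed options are valid Big-Ω bounds (lower bounds),
but Ω(nⁿ) is the tightest (largest valid bound).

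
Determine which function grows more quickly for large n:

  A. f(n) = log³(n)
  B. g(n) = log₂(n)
A

f(n) = log³(n) is O(log³ n), while g(n) = log₂(n) is O(log n).
Since O(log³ n) grows faster than O(log n), f(n) dominates.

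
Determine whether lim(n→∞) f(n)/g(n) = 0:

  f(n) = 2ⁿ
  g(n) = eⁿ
True

f(n) = 2ⁿ is O(2ⁿ), and g(n) = eⁿ is O(eⁿ).
Since O(2ⁿ) grows strictly slower than O(eⁿ), f(n) = o(g(n)) is true.
This means lim(n→∞) f(n)/g(n) = 0.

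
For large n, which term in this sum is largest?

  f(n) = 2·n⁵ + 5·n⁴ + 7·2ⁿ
7·2ⁿ

Looking at each term:
  - 2·n⁵ is O(n⁵)
  - 5·n⁴ is O(n⁴)
  - 7·2ⁿ is O(2ⁿ)

The term 7·2ⁿ (O(2ⁿ)) grows fastest and dominates all others.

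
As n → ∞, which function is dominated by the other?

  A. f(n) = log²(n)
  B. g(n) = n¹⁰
A

f(n) = log²(n) is O(log² n), while g(n) = n¹⁰ is O(n¹⁰).
Since O(log² n) grows slower than O(n¹⁰), f(n) is dominated.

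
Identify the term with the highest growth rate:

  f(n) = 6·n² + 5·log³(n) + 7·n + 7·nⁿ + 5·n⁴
7·nⁿ

Looking at each term:
  - 6·n² is O(n²)
  - 5·log³(n) is O(log³ n)
  - 7·n is O(n)
  - 7·nⁿ is O(nⁿ)
  - 5·n⁴ is O(n⁴)

The term 7·nⁿ (O(nⁿ)) grows fastest and dominates all others.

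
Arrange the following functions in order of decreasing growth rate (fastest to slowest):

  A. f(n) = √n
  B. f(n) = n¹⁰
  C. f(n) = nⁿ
C > B > A

Comparing growth rates:
C = nⁿ is O(nⁿ)
B = n¹⁰ is O(n¹⁰)
A = √n is O(√n)

Therefore, the order from fastest to slowest is: C > B > A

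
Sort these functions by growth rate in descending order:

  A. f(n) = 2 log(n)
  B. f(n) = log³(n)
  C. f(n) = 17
B > A > C

Comparing growth rates:
B = log³(n) is O(log³ n)
A = 2 log(n) is O(log n)
C = 17 is O(1)

Therefore, the order from fastest to slowest is: B > A > C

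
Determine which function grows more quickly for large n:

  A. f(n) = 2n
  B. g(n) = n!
B

f(n) = 2n is O(n), while g(n) = n! is O(n!).
Since O(n!) grows faster than O(n), g(n) dominates.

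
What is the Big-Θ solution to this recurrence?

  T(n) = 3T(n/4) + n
Θ(n)

Master Theorem: a = 3, b = 4, f(n) = n.
Compute the critical exponent d = log₄(3) = 0.792.
Compare f(n) = Θ(n) against n^d:
  k = 1 > d = 0.792, so f(n) = Ω(n^(d+ε)) — Case 3.
  Regularity: a·(n/b)^1/n^1 = a/b^1 = 3/4 < 1 ✓.
  The top-level work dominates: T(n) = Θ(f(n)) = Θ(n).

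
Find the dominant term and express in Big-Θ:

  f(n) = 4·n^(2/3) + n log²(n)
Θ(n log² n)

Order the terms by growth rate: 4·n^(2/3) ≺ n log²(n).
The fastest-growing term n log²(n) dominates as n → ∞; dropping its constant factor gives Θ(n log² n).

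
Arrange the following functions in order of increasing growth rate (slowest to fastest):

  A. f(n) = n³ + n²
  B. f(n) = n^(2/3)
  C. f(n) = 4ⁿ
B < A < C

Comparing growth rates:
B = n^(2/3) is O(n^(2/3))
A = n³ + n² is O(n³)
C = 4ⁿ is O(4ⁿ)

Therefore, the order from slowest to fastest is: B < A < C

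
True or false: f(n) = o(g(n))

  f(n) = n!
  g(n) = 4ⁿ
False

f(n) = n! is O(n!), and g(n) = 4ⁿ is O(4ⁿ).
Since O(n!) grows faster than or equal to O(4ⁿ), f(n) = o(g(n)) is false.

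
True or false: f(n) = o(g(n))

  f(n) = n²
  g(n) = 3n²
False

f(n) = n² is O(n²), and g(n) = 3n² is O(n²).
Since they have the same growth rate, f(n) = o(g(n)) is false.
(f = o(g) requires f to grow strictly slower, not equal.)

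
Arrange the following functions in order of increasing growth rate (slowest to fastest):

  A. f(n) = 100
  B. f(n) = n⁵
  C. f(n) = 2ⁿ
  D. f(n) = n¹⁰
A < B < D < C

Comparing growth rates:
A = 100 is O(1)
B = n⁵ is O(n⁵)
D = n¹⁰ is O(n¹⁰)
C = 2ⁿ is O(2ⁿ)

Therefore, the order from slowest to fastest is: A < B < D < C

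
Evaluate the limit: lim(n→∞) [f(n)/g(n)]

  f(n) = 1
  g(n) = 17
1/17

Since 1 and 17 have the same growth rate (O(1)),
the ratio converges to a constant: 1/17.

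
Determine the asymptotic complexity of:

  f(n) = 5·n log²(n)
O(n log² n)

The dominant term in 5·n log²(n) is 5·n log²(n), which is Θ(n log² n).
Constants are absorbed, so the tightest bound is O(n log² n).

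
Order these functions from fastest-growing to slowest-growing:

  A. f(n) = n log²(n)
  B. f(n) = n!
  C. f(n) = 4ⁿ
B > C > A

Comparing growth rates:
B = n! is O(n!)
C = 4ⁿ is O(4ⁿ)
A = n log²(n) is O(n log² n)

Therefore, the order from fastest to slowest is: B > C > A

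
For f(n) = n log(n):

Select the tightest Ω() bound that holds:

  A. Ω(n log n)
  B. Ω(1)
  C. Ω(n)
A

f(n) = n log(n) is Ω(n log n).
All listed options are valid Big-Ω bounds (lower bounds),
but Ω(n log n) is the tightest (largest valid bound).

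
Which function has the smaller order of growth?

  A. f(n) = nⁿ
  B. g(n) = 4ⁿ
B

f(n) = nⁿ is O(nⁿ), while g(n) = 4ⁿ is O(4ⁿ).
Since O(4ⁿ) grows slower than O(nⁿ), g(n) is dominated.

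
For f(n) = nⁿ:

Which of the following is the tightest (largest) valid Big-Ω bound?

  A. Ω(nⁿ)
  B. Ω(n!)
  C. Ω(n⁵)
A

f(n) = nⁿ is Ω(nⁿ).
All listed options are valid Big-Ω bounds (lower bounds),
but Ω(nⁿ) is the tightest (largest valid bound).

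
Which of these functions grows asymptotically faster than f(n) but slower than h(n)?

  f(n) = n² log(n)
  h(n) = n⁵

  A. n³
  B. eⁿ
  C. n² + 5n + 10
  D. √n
A

We need g(n) with n² log(n) = o(g(n)) and g(n) = o(n⁵), i.e. O(n² log n) ≺ g ≺ O(n⁵).
Check each option:
  A. n³ — O(n³) is strictly between O(n² log n) and O(n⁵) ✓
  B. eⁿ — O(eⁿ) does not grow strictly slower than h(n)
  C. n² + 5n + 10 — O(n²) does not grow strictly faster than f(n)
  D. √n — O(√n) does not grow strictly faster than f(n)

Only option A (n³) lies strictly between.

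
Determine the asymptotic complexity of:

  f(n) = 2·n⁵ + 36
O(n⁵)

The dominant term in 2·n⁵ + 36 is 2·n⁵, which is Θ(n⁵).
Lower-order terms (36) are asymptotically negligible.
Constants are absorbed, so the tightest bound is O(n⁵).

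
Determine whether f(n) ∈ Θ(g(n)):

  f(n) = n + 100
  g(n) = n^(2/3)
False

f(n) = n + 100 is O(n), and g(n) = n^(2/3) is O(n^(2/3)).
Since they have different growth rates, f(n) = Θ(g(n)) is false.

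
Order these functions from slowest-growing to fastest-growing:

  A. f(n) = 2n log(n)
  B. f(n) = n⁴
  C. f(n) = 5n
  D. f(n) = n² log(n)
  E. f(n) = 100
E < C < A < D < B

Comparing growth rates:
E = 100 is O(1)
C = 5n is O(n)
A = 2n log(n) is O(n log n)
D = n² log(n) is O(n² log n)
B = n⁴ is O(n⁴)

Therefore, the order from slowest to fastest is: E < C < A < D < B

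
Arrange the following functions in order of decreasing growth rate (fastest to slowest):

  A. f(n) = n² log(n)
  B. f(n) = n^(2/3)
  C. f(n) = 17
A > B > C

Comparing growth rates:
A = n² log(n) is O(n² log n)
B = n^(2/3) is O(n^(2/3))
C = 17 is O(1)

Therefore, the order from fastest to slowest is: A > B > C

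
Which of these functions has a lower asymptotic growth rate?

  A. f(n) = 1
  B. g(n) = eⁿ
A

f(n) = 1 is O(1), while g(n) = eⁿ is O(eⁿ).
Since O(1) grows slower than O(eⁿ), f(n) is dominated.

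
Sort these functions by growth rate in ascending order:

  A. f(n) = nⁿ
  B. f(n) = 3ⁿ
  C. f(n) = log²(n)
C < B < A

Comparing growth rates:
C = log²(n) is O(log² n)
B = 3ⁿ is O(3ⁿ)
A = nⁿ is O(nⁿ)

Therefore, the order from slowest to fastest is: C < B < A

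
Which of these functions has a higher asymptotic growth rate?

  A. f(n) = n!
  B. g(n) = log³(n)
A

f(n) = n! is O(n!), while g(n) = log³(n) is O(log³ n).
Since O(n!) grows faster than O(log³ n), f(n) dominates.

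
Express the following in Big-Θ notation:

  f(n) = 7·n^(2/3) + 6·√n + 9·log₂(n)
Θ(n^(2/3))

Order the terms by growth rate: 9·log₂(n) ≺ 6·√n ≺ 7·n^(2/3).
The fastest-growing term 7·n^(2/3) dominates as n → ∞; dropping its constant factor gives Θ(n^(2/3)).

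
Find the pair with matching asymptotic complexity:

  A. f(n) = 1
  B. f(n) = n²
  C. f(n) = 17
A and C

Examining each function:
  A. 1 is O(1)
  B. n² is O(n²)
  C. 17 is O(1)

Functions A and C both have the same complexity class.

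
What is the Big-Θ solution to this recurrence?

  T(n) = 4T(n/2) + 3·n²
Θ(n² log n)

Master Theorem: a = 4, b = 2, f(n) = 3·n².
Compute the critical exponent d = log₂(4) = 2.
Compare f(n) = Θ(n²) against n^d:
  k = 2 = d, so f(n) = Θ(n^d) — Case 2.
  Work is balanced across levels: T(n) = Θ(n^d log n) = Θ(n² log n).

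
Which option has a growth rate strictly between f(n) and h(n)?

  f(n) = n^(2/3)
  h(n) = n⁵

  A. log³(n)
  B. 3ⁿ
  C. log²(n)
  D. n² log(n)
D

We need g(n) with n^(2/3) = o(g(n)) and g(n) = o(n⁵), i.e. O(n^(2/3)) ≺ g ≺ O(n⁵).
Check each option:
  A. log³(n) — O(log³ n) does not grow strictly faster than f(n)
  B. 3ⁿ — O(3ⁿ) does not grow strictly slower than h(n)
  C. log²(n) — O(log² n) does not grow strictly faster than f(n)
  D. n² log(n) — O(n² log n) is strictly between O(n^(2/3)) and O(n⁵) ✓

Only option D (n² log(n)) lies strictly between.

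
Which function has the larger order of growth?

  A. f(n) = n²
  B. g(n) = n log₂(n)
A

f(n) = n² is O(n²), while g(n) = n log₂(n) is O(n log n).
Since O(n²) grows faster than O(n log n), f(n) dominates.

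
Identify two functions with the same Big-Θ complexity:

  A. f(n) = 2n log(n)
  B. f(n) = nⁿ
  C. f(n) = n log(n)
A and C

Examining each function:
  A. 2n log(n) is O(n log n)
  B. nⁿ is O(nⁿ)
  C. n log(n) is O(n log n)

Functions A and C both have the same complexity class.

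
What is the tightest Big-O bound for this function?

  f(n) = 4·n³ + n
O(n³)

The dominant term in 4·n³ + n is 4·n³, which is Θ(n³).
Lower-order terms (n) are asymptotically negligible.
Constants are absorbed, so the tightest bound is O(n³).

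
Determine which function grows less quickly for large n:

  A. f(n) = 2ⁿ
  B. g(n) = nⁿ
A

f(n) = 2ⁿ is O(2ⁿ), while g(n) = nⁿ is O(nⁿ).
Since O(2ⁿ) grows slower than O(nⁿ), f(n) is dominated.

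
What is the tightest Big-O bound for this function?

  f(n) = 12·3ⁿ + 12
O(3ⁿ)

The dominant term in 12·3ⁿ + 12 is 12·3ⁿ, which is Θ(3ⁿ).
Lower-order terms (12) are asymptotically negligible.
Constants are absorbed, so the tightest bound is O(3ⁿ).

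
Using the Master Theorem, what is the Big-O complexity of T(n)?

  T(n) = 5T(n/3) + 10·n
Θ(n^log₃(5))

Master Theorem: a = 5, b = 3, f(n) = 10·n.
Compute the critical exponent d = log₃(5) = 1.465.
Compare f(n) = Θ(n) against n^d:
  k = 1 < d = 1.465, so f(n) = O(n^(d-ε)) — Case 1.
  The recursion cost dominates: T(n) = Θ(n^d) = Θ(n^log₃(5)).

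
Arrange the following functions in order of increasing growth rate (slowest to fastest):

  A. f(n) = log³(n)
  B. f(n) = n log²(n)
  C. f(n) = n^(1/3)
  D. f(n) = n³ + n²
A < C < B < D

Comparing growth rates:
A = log³(n) is O(log³ n)
C = n^(1/3) is O(n^(1/3))
B = n log²(n) is O(n log² n)
D = n³ + n² is O(n³)

Therefore, the order from slowest to fastest is: A < C < B < D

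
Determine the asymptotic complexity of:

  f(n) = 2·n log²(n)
O(n log² n)

The dominant term in 2·n log²(n) is 2·n log²(n), which is Θ(n log² n).
Constants are absorbed, so the tightest bound is O(n log² n).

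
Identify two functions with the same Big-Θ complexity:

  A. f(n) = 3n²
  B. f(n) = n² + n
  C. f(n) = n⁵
A and B

Examining each function:
  A. 3n² is O(n²)
  B. n² + n is O(n²)
  C. n⁵ is O(n⁵)

Functions A and B both have the same complexity class.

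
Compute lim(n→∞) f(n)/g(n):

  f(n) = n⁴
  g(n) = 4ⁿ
0

Since n⁴ (O(n⁴)) grows slower than 4ⁿ (O(4ⁿ)),
the ratio f(n)/g(n) → 0 as n → ∞.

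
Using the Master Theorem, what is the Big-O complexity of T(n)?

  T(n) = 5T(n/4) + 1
Θ(n^log₄(5))

Master Theorem: a = 5, b = 4, f(n) = 1.
Compute the critical exponent d = log₄(5) = 1.161.
Compare f(n) = Θ(1) against n^d:
  k = 0 < d = 1.161, so f(n) = O(n^(d-ε)) — Case 1.
  The recursion cost dominates: T(n) = Θ(n^d) = Θ(n^log₄(5)).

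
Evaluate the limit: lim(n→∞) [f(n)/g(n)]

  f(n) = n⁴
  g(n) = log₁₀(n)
∞

Since n⁴ (O(n⁴)) grows faster than log₁₀(n) (O(log n)),
the ratio f(n)/g(n) → ∞ as n → ∞.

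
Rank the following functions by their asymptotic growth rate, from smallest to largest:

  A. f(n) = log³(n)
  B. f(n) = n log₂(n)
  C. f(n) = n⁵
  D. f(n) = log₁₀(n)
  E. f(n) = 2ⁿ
D < A < B < C < E

Comparing growth rates:
D = log₁₀(n) is O(log n)
A = log³(n) is O(log³ n)
B = n log₂(n) is O(n log n)
C = n⁵ is O(n⁵)
E = 2ⁿ is O(2ⁿ)

Therefore, the order from slowest to fastest is: D < A < B < C < E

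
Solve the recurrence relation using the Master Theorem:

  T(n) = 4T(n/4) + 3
Θ(n)

Master Theorem: a = 4, b = 4, f(n) = 3.
Compute the critical exponent d = log₄(4) = 1.
Compare f(n) = Θ(1) against n^d:
  k = 0 < d = 1, so f(n) = O(n^(d-ε)) — Case 1.
  The recursion cost dominates: T(n) = Θ(n^d) = Θ(n).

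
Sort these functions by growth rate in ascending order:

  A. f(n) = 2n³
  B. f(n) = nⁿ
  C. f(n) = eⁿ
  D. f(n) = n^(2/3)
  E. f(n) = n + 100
D < E < A < C < B

Comparing growth rates:
D = n^(2/3) is O(n^(2/3))
E = n + 100 is O(n)
A = 2n³ is O(n³)
C = eⁿ is O(eⁿ)
B = nⁿ is O(nⁿ)

Therefore, the order from slowest to fastest is: D < E < A < C < B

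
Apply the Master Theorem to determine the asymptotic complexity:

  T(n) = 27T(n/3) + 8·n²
Θ(n³)

Master Theorem: a = 27, b = 3, f(n) = 8·n².
Compute the critical exponent d = log₃(27) = 3.
Compare f(n) = Θ(n²) against n^d:
  k = 2 < d = 3, so f(n) = O(n^(d-ε)) — Case 1.
  The recursion cost dominates: T(n) = Θ(n^d) = Θ(n³).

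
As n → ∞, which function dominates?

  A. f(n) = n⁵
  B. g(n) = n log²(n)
A

f(n) = n⁵ is O(n⁵), while g(n) = n log²(n) is O(n log² n).
Since O(n⁵) grows faster than O(n log² n), f(n) dominates.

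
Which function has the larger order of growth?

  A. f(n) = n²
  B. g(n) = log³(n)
A

f(n) = n² is O(n²), while g(n) = log³(n) is O(log³ n).
Since O(n²) grows faster than O(log³ n), f(n) dominates.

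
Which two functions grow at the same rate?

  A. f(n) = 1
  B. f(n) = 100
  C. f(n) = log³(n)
A and B

Examining each function:
  A. 1 is O(1)
  B. 100 is O(1)
  C. log³(n) is O(log³ n)

Functions A and B both have the same complexity class.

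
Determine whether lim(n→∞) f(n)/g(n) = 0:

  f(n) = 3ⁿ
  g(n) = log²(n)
False

f(n) = 3ⁿ is O(3ⁿ), and g(n) = log²(n) is O(log² n).
Since O(3ⁿ) grows faster than or equal to O(log² n), f(n) = o(g(n)) is false.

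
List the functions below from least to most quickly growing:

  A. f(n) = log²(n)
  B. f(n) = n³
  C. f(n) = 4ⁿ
A < B < C

Comparing growth rates:
A = log²(n) is O(log² n)
B = n³ is O(n³)
C = 4ⁿ is O(4ⁿ)

Therefore, the order from slowest to fastest is: A < B < C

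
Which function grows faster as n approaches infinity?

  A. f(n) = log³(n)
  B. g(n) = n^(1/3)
B

f(n) = log³(n) is O(log³ n), while g(n) = n^(1/3) is O(n^(1/3)).
Since O(n^(1/3)) grows faster than O(log³ n), g(n) dominates.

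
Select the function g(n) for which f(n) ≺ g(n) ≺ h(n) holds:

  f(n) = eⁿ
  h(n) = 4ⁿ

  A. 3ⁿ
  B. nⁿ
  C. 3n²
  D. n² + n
A

We need g(n) with eⁿ = o(g(n)) and g(n) = o(4ⁿ), i.e. O(eⁿ) ≺ g ≺ O(4ⁿ).
Check each option:
  A. 3ⁿ — O(3ⁿ) is strictly between O(eⁿ) and O(4ⁿ) ✓
  B. nⁿ — O(nⁿ) does not grow strictly slower than h(n)
  C. 3n² — O(n²) does not grow strictly faster than f(n)
  D. n² + n — O(n²) does not grow strictly faster than f(n)

Only option A (3ⁿ) lies strictly between.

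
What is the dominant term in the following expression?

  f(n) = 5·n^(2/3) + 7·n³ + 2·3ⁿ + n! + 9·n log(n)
n!

Looking at each term:
  - 5·n^(2/3) is O(n^(2/3))
  - 7·n³ is O(n³)
  - 2·3ⁿ is O(3ⁿ)
  - n! is O(n!)
  - 9·n log(n) is O(n log n)

The term n! (O(n!)) grows fastest and dominates all others.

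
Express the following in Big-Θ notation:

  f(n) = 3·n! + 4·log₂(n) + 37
Θ(n!)

Order the terms by growth rate: 37 ≺ 4·log₂(n) ≺ 3·n!.
The fastest-growing term 3·n! dominates as n → ∞; dropping its constant factor gives Θ(n!).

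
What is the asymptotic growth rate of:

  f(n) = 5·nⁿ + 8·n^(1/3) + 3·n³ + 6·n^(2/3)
Θ(nⁿ)

Order the terms by growth rate: 8·n^(1/3) ≺ 6·n^(2/3) ≺ 3·n³ ≺ 5·nⁿ.
The fastest-growing term 5·nⁿ dominates as n → ∞; dropping its constant factor gives Θ(nⁿ).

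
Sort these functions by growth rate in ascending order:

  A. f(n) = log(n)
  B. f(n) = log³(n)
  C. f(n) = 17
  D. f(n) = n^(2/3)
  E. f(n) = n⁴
C < A < B < D < E

Comparing growth rates:
C = 17 is O(1)
A = log(n) is O(log n)
B = log³(n) is O(log³ n)
D = n^(2/3) is O(n^(2/3))
E = n⁴ is O(n⁴)

Therefore, the order from slowest to fastest is: C < A < B < D < E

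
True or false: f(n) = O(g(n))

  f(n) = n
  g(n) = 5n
True

f(n) = n and g(n) = 5n are both O(n).
Big-O permits equal growth rates (f ≤ c·g for some c), so f(n) = O(g(n)) is true.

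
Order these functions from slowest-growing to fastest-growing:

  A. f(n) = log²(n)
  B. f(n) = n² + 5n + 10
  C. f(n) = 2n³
A < B < C

Comparing growth rates:
A = log²(n) is O(log² n)
B = n² + 5n + 10 is O(n²)
C = 2n³ is O(n³)

Therefore, the order from slowest to fastest is: A < B < C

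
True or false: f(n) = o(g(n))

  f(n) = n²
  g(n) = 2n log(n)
False

f(n) = n² is O(n²), and g(n) = 2n log(n) is O(n log n).
Since O(n²) grows faster than or equal to O(n log n), f(n) = o(g(n)) is false.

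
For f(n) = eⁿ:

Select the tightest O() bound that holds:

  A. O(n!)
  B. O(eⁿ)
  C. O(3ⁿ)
B

f(n) = eⁿ is O(eⁿ).
All listed options are valid Big-O bounds (upper bounds),
but O(eⁿ) is the tightest (smallest valid bound).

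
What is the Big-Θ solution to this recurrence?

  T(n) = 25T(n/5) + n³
Θ(n³)

Master Theorem: a = 25, b = 5, f(n) = n³.
Compute the critical exponent d = log₅(25) = 2.
Compare f(n) = Θ(n³) against n^d:
  k = 3 > d = 2, so f(n) = Ω(n^(d+ε)) — Case 3.
  Regularity: a·(n/b)^3/n^3 = a/b^3 = 25/125 < 1 ✓.
  The top-level work dominates: T(n) = Θ(f(n)) = Θ(n³).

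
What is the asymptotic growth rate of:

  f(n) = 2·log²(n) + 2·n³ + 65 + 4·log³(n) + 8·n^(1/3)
Θ(n³)

Order the terms by growth rate: 65 ≺ 2·log²(n) ≺ 4·log³(n) ≺ 8·n^(1/3) ≺ 2·n³.
The fastest-growing term 2·n³ dominates as n → ∞; dropping its constant factor gives Θ(n³).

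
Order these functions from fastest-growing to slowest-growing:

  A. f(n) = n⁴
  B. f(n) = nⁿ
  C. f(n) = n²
B > A > C

Comparing growth rates:
B = nⁿ is O(nⁿ)
A = n⁴ is O(n⁴)
C = n² is O(n²)

Therefore, the order from fastest to slowest is: B > A > C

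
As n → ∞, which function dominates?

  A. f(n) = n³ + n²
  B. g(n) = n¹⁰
B

f(n) = n³ + n² is O(n³), while g(n) = n¹⁰ is O(n¹⁰).
Since O(n¹⁰) grows faster than O(n³), g(n) dominates.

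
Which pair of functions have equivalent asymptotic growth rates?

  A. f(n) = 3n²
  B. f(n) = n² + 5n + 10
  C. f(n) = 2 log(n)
A and B

Examining each function:
  A. 3n² is O(n²)
  B. n² + 5n + 10 is O(n²)
  C. 2 log(n) is O(log n)

Functions A and B both have the same complexity class.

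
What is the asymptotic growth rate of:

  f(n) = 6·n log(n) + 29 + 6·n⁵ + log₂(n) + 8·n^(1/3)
Θ(n⁵)

Order the terms by growth rate: 29 ≺ log₂(n) ≺ 8·n^(1/3) ≺ 6·n log(n) ≺ 6·n⁵.
The fastest-growing term 6·n⁵ dominates as n → ∞; dropping its constant factor gives Θ(n⁵).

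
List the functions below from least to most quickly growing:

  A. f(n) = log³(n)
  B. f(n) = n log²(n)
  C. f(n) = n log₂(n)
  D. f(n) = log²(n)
D < A < C < B

Comparing growth rates:
D = log²(n) is O(log² n)
A = log³(n) is O(log³ n)
C = n log₂(n) is O(n log n)
B = n log²(n) is O(n log² n)

Therefore, the order from slowest to fastest is: D < A < C < B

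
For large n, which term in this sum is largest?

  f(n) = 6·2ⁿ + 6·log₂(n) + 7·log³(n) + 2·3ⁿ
2·3ⁿ

Looking at each term:
  - 6·2ⁿ is O(2ⁿ)
  - 6·log₂(n) is O(log n)
  - 7·log³(n) is O(log³ n)
  - 2·3ⁿ is O(3ⁿ)

The term 2·3ⁿ (O(3ⁿ)) grows fastest and dominates all others.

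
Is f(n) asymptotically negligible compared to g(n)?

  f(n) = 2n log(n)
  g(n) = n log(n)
False

f(n) = 2n log(n) is O(n log n), and g(n) = n log(n) is O(n log n).
Since they have the same growth rate, f(n) = o(g(n)) is false.
(f = o(g) requires f to grow strictly slower, not equal.)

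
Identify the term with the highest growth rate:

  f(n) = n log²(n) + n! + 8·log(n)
n!

Looking at each term:
  - n log²(n) is O(n log² n)
  - n! is O(n!)
  - 8·log(n) is O(log n)

The term n! (O(n!)) grows fastest and dominates all others.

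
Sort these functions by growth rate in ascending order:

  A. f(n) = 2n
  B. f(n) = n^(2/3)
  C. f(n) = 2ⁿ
B < A < C

Comparing growth rates:
B = n^(2/3) is O(n^(2/3))
A = 2n is O(n)
C = 2ⁿ is O(2ⁿ)

Therefore, the order from slowest to fastest is: B < A < C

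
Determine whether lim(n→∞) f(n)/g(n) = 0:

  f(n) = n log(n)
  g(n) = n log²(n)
True

f(n) = n log(n) is O(n log n), and g(n) = n log²(n) is O(n log² n).
Since O(n log n) grows strictly slower than O(n log² n), f(n) = o(g(n)) is true.
This means lim(n→∞) f(n)/g(n) = 0.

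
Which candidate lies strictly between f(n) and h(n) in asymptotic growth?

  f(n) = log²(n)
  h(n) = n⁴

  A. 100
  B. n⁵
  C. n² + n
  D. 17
C

We need g(n) with log²(n) = o(g(n)) and g(n) = o(n⁴), i.e. O(log² n) ≺ g ≺ O(n⁴).
Check each option:
  A. 100 — O(1) does not grow strictly faster than f(n)
  B. n⁵ — O(n⁵) does not grow strictly slower than h(n)
  C. n² + n — O(n²) is strictly between O(log² n) and O(n⁴) ✓
  D. 17 — O(1) does not grow strictly faster than f(n)

Only option C (n² + n) lies strictly between.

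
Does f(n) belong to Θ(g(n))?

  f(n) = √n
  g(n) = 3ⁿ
False

f(n) = √n is O(√n), and g(n) = 3ⁿ is O(3ⁿ).
Since they have different growth rates, f(n) = Θ(g(n)) is false.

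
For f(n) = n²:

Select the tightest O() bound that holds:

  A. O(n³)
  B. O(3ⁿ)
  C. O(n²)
C

f(n) = n² is O(n²).
All listed options are valid Big-O bounds (upper bounds),
but O(n²) is the tightest (smallest valid bound).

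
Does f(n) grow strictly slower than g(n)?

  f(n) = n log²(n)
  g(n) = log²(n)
False

f(n) = n log²(n) is O(n log² n), and g(n) = log²(n) is O(log² n).
Since O(n log² n) grows faster than or equal to O(log² n), f(n) = o(g(n)) is false.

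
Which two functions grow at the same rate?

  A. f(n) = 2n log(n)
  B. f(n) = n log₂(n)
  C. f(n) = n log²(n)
A and B

Examining each function:
  A. 2n log(n) is O(n log n)
  B. n log₂(n) is O(n log n)
  C. n log²(n) is O(n log² n)

Functions A and B both have the same complexity class.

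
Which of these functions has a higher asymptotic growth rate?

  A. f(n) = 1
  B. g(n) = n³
B

f(n) = 1 is O(1), while g(n) = n³ is O(n³).
Since O(n³) grows faster than O(1), g(n) dominates.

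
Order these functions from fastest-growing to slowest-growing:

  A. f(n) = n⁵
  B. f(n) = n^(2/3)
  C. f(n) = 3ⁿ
C > A > B

Comparing growth rates:
C = 3ⁿ is O(3ⁿ)
A = n⁵ is O(n⁵)
B = n^(2/3) is O(n^(2/3))

Therefore, the order from fastest to slowest is: C > A > B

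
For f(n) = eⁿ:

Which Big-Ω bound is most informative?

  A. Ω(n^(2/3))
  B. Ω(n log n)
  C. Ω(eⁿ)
C

f(n) = eⁿ is Ω(eⁿ).
All listed options are valid Big-Ω bounds (lower bounds),
but Ω(eⁿ) is the tightest (largest valid bound).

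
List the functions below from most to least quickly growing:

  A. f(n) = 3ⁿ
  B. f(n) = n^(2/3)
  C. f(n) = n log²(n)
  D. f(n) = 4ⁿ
D > A > C > B

Comparing growth rates:
D = 4ⁿ is O(4ⁿ)
A = 3ⁿ is O(3ⁿ)
C = n log²(n) is O(n log² n)
B = n^(2/3) is O(n^(2/3))

Therefore, the order from fastest to slowest is: D > A > C > B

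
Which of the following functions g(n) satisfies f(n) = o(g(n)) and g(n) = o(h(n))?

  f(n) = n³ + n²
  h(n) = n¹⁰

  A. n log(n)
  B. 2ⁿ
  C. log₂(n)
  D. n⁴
D

We need g(n) with n³ + n² = o(g(n)) and g(n) = o(n¹⁰), i.e. O(n³) ≺ g ≺ O(n¹⁰).
Check each option:
  A. n log(n) — O(n log n) does not grow strictly faster than f(n)
  B. 2ⁿ — O(2ⁿ) does not grow strictly slower than h(n)
  C. log₂(n) — O(log n) does not grow strictly faster than f(n)
  D. n⁴ — O(n⁴) is strictly between O(n³) and O(n¹⁰) ✓

Only option D (n⁴) lies strictly between.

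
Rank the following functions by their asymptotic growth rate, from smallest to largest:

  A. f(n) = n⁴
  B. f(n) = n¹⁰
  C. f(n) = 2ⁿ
A < B < C

Comparing growth rates:
A = n⁴ is O(n⁴)
B = n¹⁰ is O(n¹⁰)
C = 2ⁿ is O(2ⁿ)

Therefore, the order from slowest to fastest is: A < B < C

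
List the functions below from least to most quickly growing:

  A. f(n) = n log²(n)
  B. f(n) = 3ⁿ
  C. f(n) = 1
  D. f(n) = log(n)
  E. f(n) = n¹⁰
C < D < A < E < B

Comparing growth rates:
C = 1 is O(1)
D = log(n) is O(log n)
A = n log²(n) is O(n log² n)
E = n¹⁰ is O(n¹⁰)
B = 3ⁿ is O(3ⁿ)

Therefore, the order from slowest to fastest is: C < D < A < E < B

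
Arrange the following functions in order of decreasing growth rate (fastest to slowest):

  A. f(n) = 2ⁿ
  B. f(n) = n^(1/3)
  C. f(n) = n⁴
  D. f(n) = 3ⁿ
D > A > C > B

Comparing growth rates:
D = 3ⁿ is O(3ⁿ)
A = 2ⁿ is O(2ⁿ)
C = n⁴ is O(n⁴)
B = n^(1/3) is O(n^(1/3))

Therefore, the order from fastest to slowest is: D > A > C > B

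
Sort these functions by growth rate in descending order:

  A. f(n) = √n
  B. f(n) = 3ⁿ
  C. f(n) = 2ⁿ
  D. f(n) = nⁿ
D > B > C > A

Comparing growth rates:
D = nⁿ is O(nⁿ)
B = 3ⁿ is O(3ⁿ)
C = 2ⁿ is O(2ⁿ)
A = √n is O(√n)

Therefore, the order from fastest to slowest is: D > B > C > A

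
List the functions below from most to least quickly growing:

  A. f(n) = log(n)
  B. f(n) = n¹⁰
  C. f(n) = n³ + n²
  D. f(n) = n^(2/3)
B > C > D > A

Comparing growth rates:
B = n¹⁰ is O(n¹⁰)
C = n³ + n² is O(n³)
D = n^(2/3) is O(n^(2/3))
A = log(n) is O(log n)

Therefore, the order from fastest to slowest is: B > C > D > A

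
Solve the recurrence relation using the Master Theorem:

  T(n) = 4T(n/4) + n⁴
Θ(n⁴)

Master Theorem: a = 4, b = 4, f(n) = n⁴.
Compute the critical exponent d = log₄(4) = 1.
Compare f(n) = Θ(n⁴) against n^d:
  k = 4 > d = 1, so f(n) = Ω(n^(d+ε)) — Case 3.
  Regularity: a·(n/b)^4/n^4 = a/b^4 = 4/256 < 1 ✓.
  The top-level work dominates: T(n) = Θ(f(n)) = Θ(n⁴).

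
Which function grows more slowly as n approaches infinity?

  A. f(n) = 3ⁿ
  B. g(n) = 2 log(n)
B

f(n) = 3ⁿ is O(3ⁿ), while g(n) = 2 log(n) is O(log n).
Since O(log n) grows slower than O(3ⁿ), g(n) is dominated.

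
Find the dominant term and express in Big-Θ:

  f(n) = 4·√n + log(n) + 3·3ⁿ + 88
Θ(3ⁿ)

Order the terms by growth rate: 88 ≺ log(n) ≺ 4·√n ≺ 3·3ⁿ.
The fastest-growing term 3·3ⁿ dominates as n → ∞; dropping its constant factor gives Θ(3ⁿ).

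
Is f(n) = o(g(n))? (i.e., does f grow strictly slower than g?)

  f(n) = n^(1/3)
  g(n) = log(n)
False

f(n) = n^(1/3) is O(n^(1/3)), and g(n) = log(n) is O(log n).
Since O(n^(1/3)) grows faster than or equal to O(log n), f(n) = o(g(n)) is false.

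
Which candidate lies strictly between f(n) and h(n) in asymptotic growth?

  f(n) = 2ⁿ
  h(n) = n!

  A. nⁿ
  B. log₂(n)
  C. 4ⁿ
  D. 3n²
C

We need g(n) with 2ⁿ = o(g(n)) and g(n) = o(n!), i.e. O(2ⁿ) ≺ g ≺ O(n!).
Check each option:
  A. nⁿ — O(nⁿ) does not grow strictly slower than h(n)
  B. log₂(n) — O(log n) does not grow strictly faster than f(n)
  C. 4ⁿ — O(4ⁿ) is strictly between O(2ⁿ) and O(n!) ✓
  D. 3n² — O(n²) does not grow strictly faster than f(n)

Only option C (4ⁿ) lies strictly between.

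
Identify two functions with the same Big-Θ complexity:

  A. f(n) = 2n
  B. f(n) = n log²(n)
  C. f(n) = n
A and C

Examining each function:
  A. 2n is O(n)
  B. n log²(n) is O(n log² n)
  C. n is O(n)

Functions A and C both have the same complexity class.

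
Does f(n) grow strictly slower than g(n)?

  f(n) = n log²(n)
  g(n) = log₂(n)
False

f(n) = n log²(n) is O(n log² n), and g(n) = log₂(n) is O(log n).
Since O(n log² n) grows faster than or equal to O(log n), f(n) = o(g(n)) is false.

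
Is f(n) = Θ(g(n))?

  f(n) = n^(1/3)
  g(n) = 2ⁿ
False

f(n) = n^(1/3) is O(n^(1/3)), and g(n) = 2ⁿ is O(2ⁿ).
Since they have different growth rates, f(n) = Θ(g(n)) is false.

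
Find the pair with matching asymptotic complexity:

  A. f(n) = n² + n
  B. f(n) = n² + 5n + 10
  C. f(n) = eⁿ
A and B

Examining each function:
  A. n² + n is O(n²)
  B. n² + 5n + 10 is O(n²)
  C. eⁿ is O(eⁿ)

Functions A and B both have the same complexity class.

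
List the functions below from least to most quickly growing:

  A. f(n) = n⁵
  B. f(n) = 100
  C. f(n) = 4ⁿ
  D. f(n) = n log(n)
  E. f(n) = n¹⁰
B < D < A < E < C

Comparing growth rates:
B = 100 is O(1)
D = n log(n) is O(n log n)
A = n⁵ is O(n⁵)
E = n¹⁰ is O(n¹⁰)
C = 4ⁿ is O(4ⁿ)

Therefore, the order from slowest to fastest is: B < D < A < E < C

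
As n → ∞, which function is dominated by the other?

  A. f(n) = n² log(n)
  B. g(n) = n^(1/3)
B

f(n) = n² log(n) is O(n² log n), while g(n) = n^(1/3) is O(n^(1/3)).
Since O(n^(1/3)) grows slower than O(n² log n), g(n) is dominated.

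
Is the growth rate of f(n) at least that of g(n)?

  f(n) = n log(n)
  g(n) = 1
True

f(n) = n log(n) is O(n log n), and g(n) = 1 is O(1).
Since O(n log n) grows at least as fast as O(1), f(n) = Ω(g(n)) is true.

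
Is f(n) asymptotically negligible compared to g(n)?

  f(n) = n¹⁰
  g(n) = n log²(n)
False

f(n) = n¹⁰ is O(n¹⁰), and g(n) = n log²(n) is O(n log² n).
Since O(n¹⁰) grows faster than or equal to O(n log² n), f(n) = o(g(n)) is false.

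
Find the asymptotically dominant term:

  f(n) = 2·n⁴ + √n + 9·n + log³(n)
2·n⁴

Looking at each term:
  - 2·n⁴ is O(n⁴)
  - √n is O(√n)
  - 9·n is O(n)
  - log³(n) is O(log³ n)

The term 2·n⁴ (O(n⁴)) grows fastest and dominates all others.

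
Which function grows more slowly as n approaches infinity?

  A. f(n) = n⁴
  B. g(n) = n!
A

f(n) = n⁴ is O(n⁴), while g(n) = n! is O(n!).
Since O(n⁴) grows slower than O(n!), f(n) is dominated.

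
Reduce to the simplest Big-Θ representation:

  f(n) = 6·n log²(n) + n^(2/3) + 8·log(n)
Θ(n log² n)

Order the terms by growth rate: 8·log(n) ≺ n^(2/3) ≺ 6·n log²(n).
The fastest-growing term 6·n log²(n) dominates as n → ∞; dropping its constant factor gives Θ(n log² n).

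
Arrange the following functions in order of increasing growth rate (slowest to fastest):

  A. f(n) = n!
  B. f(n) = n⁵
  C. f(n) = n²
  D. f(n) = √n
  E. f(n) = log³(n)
E < D < C < B < A

Comparing growth rates:
E = log³(n) is O(log³ n)
D = √n is O(√n)
C = n² is O(n²)
B = n⁵ is O(n⁵)
A = n! is O(n!)

Therefore, the order from slowest to fastest is: E < D < C < B < A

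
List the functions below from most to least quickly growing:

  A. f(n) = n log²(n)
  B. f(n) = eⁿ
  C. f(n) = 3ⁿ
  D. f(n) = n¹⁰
C > B > D > A

Comparing growth rates:
C = 3ⁿ is O(3ⁿ)
B = eⁿ is O(eⁿ)
D = n¹⁰ is O(n¹⁰)
A = n log²(n) is O(n log² n)

Therefore, the order from fastest to slowest is: C > B > D > A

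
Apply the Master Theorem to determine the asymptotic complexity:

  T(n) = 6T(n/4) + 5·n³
Θ(n³)

Master Theorem: a = 6, b = 4, f(n) = 5·n³.
Compute the critical exponent d = log₄(6) = 1.292.
Compare f(n) = Θ(n³) against n^d:
  k = 3 > d = 1.292, so f(n) = Ω(n^(d+ε)) — Case 3.
  Regularity: a·(n/b)^3/n^3 = a/b^3 = 6/64 < 1 ✓.
  The top-level work dominates: T(n) = Θ(f(n)) = Θ(n³).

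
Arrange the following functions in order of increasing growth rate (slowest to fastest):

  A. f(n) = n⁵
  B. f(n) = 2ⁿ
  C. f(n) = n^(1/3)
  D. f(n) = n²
C < D < A < B

Comparing growth rates:
C = n^(1/3) is O(n^(1/3))
D = n² is O(n²)
A = n⁵ is O(n⁵)
B = 2ⁿ is O(2ⁿ)

Therefore, the order from slowest to fastest is: C < D < A < B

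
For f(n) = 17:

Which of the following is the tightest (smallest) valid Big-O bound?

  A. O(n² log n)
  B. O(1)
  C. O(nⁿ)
B

f(n) = 17 is O(1).
All listed options are valid Big-O bounds (upper bounds),
but O(1) is the tightest (smallest valid bound).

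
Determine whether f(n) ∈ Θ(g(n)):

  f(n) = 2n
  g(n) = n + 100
True

f(n) = 2n and g(n) = n + 100 are both O(n).
Since they have the same asymptotic growth rate, f(n) = Θ(g(n)) is true.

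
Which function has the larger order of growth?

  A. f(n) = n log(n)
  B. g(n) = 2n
A

f(n) = n log(n) is O(n log n), while g(n) = 2n is O(n).
Since O(n log n) grows faster than O(n), f(n) dominates.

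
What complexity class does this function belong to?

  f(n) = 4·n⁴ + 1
O(n⁴)

The dominant term in 4·n⁴ + 1 is 4·n⁴, which is Θ(n⁴).
Lower-order terms (1) are asymptotically negligible.
Constants are absorbed, so the tightest bound is O(n⁴).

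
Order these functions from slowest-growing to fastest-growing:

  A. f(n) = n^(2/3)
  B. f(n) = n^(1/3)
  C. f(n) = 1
C < B < A

Comparing growth rates:
C = 1 is O(1)
B = n^(1/3) is O(n^(1/3))
A = n^(2/3) is O(n^(2/3))

Therefore, the order from slowest to fastest is: C < B < A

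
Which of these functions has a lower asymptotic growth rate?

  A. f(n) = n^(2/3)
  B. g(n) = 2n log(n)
A

f(n) = n^(2/3) is O(n^(2/3)), while g(n) = 2n log(n) is O(n log n).
Since O(n^(2/3)) grows slower than O(n log n), f(n) is dominated.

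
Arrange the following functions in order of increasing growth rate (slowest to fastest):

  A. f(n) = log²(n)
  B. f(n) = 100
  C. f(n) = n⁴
B < A < C

Comparing growth rates:
B = 100 is O(1)
A = log²(n) is O(log² n)
C = n⁴ is O(n⁴)

Therefore, the order from slowest to fastest is: B < A < C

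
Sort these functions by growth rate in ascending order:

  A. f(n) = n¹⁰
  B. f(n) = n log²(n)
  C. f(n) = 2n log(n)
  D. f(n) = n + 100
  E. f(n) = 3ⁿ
D < C < B < A < E

Comparing growth rates:
D = n + 100 is O(n)
C = 2n log(n) is O(n log n)
B = n log²(n) is O(n log² n)
A = n¹⁰ is O(n¹⁰)
E = 3ⁿ is O(3ⁿ)

Therefore, the order from slowest to fastest is: D < C < B < A < E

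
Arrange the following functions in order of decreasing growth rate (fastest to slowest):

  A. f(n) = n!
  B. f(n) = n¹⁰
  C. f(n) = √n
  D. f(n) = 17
A > B > C > D

Comparing growth rates:
A = n! is O(n!)
B = n¹⁰ is O(n¹⁰)
C = √n is O(√n)
D = 17 is O(1)

Therefore, the order from fastest to slowest is: A > B > C > D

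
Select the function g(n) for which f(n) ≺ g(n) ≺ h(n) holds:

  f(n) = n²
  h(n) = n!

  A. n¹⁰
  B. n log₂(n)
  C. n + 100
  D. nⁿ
A

We need g(n) with n² = o(g(n)) and g(n) = o(n!), i.e. O(n²) ≺ g ≺ O(n!).
Check each option:
  A. n¹⁰ — O(n¹⁰) is strictly between O(n²) and O(n!) ✓
  B. n log₂(n) — O(n log n) does not grow strictly faster than f(n)
  C. n + 100 — O(n) does not grow strictly faster than f(n)
  D. nⁿ — O(nⁿ) does not grow strictly slower than h(n)

Only option A (n¹⁰) lies strictly between.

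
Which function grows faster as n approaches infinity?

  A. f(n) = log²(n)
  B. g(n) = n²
B

f(n) = log²(n) is O(log² n), while g(n) = n² is O(n²).
Since O(n²) grows faster than O(log² n), g(n) dominates.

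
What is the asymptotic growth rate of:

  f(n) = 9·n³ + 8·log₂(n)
Θ(n³)

Order the terms by growth rate: 8·log₂(n) ≺ 9·n³.
The fastest-growing term 9·n³ dominates as n → ∞; dropping its constant factor gives Θ(n³).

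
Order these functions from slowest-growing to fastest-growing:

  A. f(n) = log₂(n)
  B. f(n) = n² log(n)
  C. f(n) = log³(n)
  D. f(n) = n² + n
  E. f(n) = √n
A < C < E < D < B

Comparing growth rates:
A = log₂(n) is O(log n)
C = log³(n) is O(log³ n)
E = √n is O(√n)
D = n² + n is O(n²)
B = n² log(n) is O(n² log n)

Therefore, the order from slowest to fastest is: A < C < E < D < B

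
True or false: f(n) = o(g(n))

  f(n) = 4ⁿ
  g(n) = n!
True

f(n) = 4ⁿ is O(4ⁿ), and g(n) = n! is O(n!).
Since O(4ⁿ) grows strictly slower than O(n!), f(n) = o(g(n)) is true.
This means lim(n→∞) f(n)/g(n) = 0.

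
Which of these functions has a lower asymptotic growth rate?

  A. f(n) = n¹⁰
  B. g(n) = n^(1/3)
B

f(n) = n¹⁰ is O(n¹⁰), while g(n) = n^(1/3) is O(n^(1/3)).
Since O(n^(1/3)) grows slower than O(n¹⁰), g(n) is dominated.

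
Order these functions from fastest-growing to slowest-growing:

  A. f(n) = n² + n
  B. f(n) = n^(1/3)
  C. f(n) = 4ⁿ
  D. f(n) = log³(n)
C > A > B > D

Comparing growth rates:
C = 4ⁿ is O(4ⁿ)
A = n² + n is O(n²)
B = n^(1/3) is O(n^(1/3))
D = log³(n) is O(log³ n)

Therefore, the order from fastest to slowest is: C > A > B > D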